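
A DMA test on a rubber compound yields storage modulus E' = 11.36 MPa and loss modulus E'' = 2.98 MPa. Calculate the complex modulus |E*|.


|E*| = sqrt(E'^2 + E''^2)
= sqrt(11.36^2 + 2.98^2)
= sqrt(129.0496 + 8.8804)
= 11.744 MPa

11.744 MPa


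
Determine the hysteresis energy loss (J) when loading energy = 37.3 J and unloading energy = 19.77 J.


Hysteresis loss = loading - unloading
= 37.3 - 19.77
= 17.53 J

17.53 J


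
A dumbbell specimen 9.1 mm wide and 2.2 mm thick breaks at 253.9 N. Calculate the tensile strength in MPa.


Area = width * thickness = 9.1 * 2.2 = 20.02 mm^2
TS = force / area = 253.9 / 20.02 = 12.68 MPa

12.68 MPa


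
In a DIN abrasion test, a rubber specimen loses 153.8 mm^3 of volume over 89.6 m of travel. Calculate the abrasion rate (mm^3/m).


Rate = volume_loss / distance
= 153.8 / 89.6
= 1.717 mm^3/m

1.717 mm^3/m


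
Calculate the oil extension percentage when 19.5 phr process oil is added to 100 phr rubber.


Oil % = oil / (100 + oil) * 100
= 19.5 / (100 + 19.5) * 100
= 19.5 / 119.5 * 100
= 16.32%

16.32%


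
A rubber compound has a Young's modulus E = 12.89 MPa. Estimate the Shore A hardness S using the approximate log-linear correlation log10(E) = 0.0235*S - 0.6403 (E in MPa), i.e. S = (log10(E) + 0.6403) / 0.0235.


log10(E) = 0.0235*S - 0.6403  =>  S = (log10(E) + 0.6403) / 0.0235
log10(12.89) = 1.110253
S = (1.110253 + 0.6403) / 0.0235 = 1.750553 / 0.0235
S = 74.5

Shore A = 74.5


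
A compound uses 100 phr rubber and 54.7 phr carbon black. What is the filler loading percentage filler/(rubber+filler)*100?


Filler % = filler / (rubber + filler) * 100
= 54.7 / (100 + 54.7) * 100
= 54.7 / 154.7 * 100
= 35.36%

35.36%


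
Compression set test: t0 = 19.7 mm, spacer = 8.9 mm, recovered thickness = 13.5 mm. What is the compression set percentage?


CS = (t0 - recovered) / (t0 - ts) * 100
= (19.7 - 13.5) / (19.7 - 8.9) * 100
= 6.2 / 10.8 * 100
= 57.4%

57.4%


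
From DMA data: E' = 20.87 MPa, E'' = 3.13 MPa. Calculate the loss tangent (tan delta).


tan delta = E'' / E'
= 3.13 / 20.87
= 0.15

tan delta = 0.15


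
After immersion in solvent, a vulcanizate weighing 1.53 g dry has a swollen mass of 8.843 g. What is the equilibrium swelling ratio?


Q = W_swollen / W_dry
Q = 8.843 / 1.53
Q = 5.78

Q = 5.78


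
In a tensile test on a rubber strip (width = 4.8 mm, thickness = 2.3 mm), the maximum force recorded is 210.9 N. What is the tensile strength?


Area = width * thickness = 4.8 * 2.3 = 11.04 mm^2
TS = force / area = 210.9 / 11.04 = 19.1 MPa

19.1 MPa


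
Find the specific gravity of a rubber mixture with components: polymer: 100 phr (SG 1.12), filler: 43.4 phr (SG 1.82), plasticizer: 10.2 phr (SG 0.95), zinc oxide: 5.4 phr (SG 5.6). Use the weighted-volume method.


Sum of weights = 159.0
Volume contributions:
  polymer: 100/1.12 = 89.2857
  filler: 43.4/1.82 = 23.8462
  plasticizer: 10.2/0.95 = 10.7368
  zinc oxide: 5.4/5.6 = 0.9643
Sum of volumes = 124.8330
SG = 159.0 / 124.8330 = 1.274

SG = 1.274


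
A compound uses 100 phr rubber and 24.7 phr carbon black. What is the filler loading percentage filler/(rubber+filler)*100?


Filler % = filler / (rubber + filler) * 100
= 24.7 / (100 + 24.7) * 100
= 24.7 / 124.7 * 100
= 19.81%

19.81%


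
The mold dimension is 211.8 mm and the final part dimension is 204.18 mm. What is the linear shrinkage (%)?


Shrinkage = (mold - part) / mold * 100
= (211.8 - 204.18) / 211.8 * 100
= 7.62 / 211.8 * 100
= 3.6%

3.6%


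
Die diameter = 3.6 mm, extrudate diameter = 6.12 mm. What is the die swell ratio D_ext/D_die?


Die swell ratio = D_extrudate / D_die
= 6.12 / 3.6
= 1.7

Die swell = 1.7


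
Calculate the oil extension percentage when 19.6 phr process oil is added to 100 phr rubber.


Oil % = oil / (100 + oil) * 100
= 19.6 / (100 + 19.6) * 100
= 19.6 / 119.6 * 100
= 16.39%

16.39%


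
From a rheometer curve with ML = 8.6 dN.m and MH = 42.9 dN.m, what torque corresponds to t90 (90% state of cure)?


M90 = ML + 0.9 * (MH - ML)
M90 = 8.6 + 0.9 * (42.9 - 8.6)
M90 = 8.6 + 0.9 * 34.3
M90 = 39.47 dN.m

39.47 dN.m


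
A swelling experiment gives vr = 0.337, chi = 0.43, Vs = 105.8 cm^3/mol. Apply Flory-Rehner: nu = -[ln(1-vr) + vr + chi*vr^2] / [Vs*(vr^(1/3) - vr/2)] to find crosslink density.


ln(1 - vr) = ln(1 - 0.337) = -0.4110
Numerator = -((-0.4110) + 0.337 + 0.43 * 0.337^2) = 0.0251
Denominator = 105.8 * (0.337^(1/3) - 0.337/2) = 55.7983
nu = 0.0251 / 55.7983 = 4.5065e-04 mol/cm^3

4.5065e-04 mol/cm^3


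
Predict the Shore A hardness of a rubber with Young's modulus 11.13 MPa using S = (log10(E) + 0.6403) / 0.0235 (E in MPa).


log10(E) = 0.0235*S - 0.6403  =>  S = (log10(E) + 0.6403) / 0.0235
log10(11.13) = 1.046495
S = (1.046495 + 0.6403) / 0.0235 = 1.686795 / 0.0235
S = 71.8

Shore A = 71.8


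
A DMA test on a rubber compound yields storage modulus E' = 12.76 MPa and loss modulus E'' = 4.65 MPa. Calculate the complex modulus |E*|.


|E*| = sqrt(E'^2 + E''^2)
= sqrt(12.76^2 + 4.65^2)
= sqrt(162.8176 + 21.6225)
= 13.581 MPa

13.581 MPa


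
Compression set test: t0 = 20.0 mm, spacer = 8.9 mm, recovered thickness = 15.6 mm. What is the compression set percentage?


CS = (t0 - recovered) / (t0 - ts) * 100
= (20.0 - 15.6) / (20.0 - 8.9) * 100
= 4.4 / 11.1 * 100
= 39.6%

39.6%


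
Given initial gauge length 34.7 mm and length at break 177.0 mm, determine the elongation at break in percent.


Elongation = (Lf - L0) / L0 * 100
= (177.0 - 34.7) / 34.7 * 100
= 142.3 / 34.7 * 100
= 410.1%

410.1%


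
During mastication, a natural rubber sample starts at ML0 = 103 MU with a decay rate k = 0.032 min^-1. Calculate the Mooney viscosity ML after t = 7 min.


ML = ML0 * exp(-k * t)
ML = 103 * exp(-0.032 * 7)
ML = 103 * 0.7993
ML = 82.33 MU

82.33 MU


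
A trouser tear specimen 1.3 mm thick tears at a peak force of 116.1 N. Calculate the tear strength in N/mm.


Tear strength = force / thickness
= 116.1 / 1.3
= 89.31 N/mm

89.31 N/mm


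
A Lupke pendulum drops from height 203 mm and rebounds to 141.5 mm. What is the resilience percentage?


Resilience = h_rebound / h_drop * 100
= 141.5 / 203 * 100
= 69.7%

69.7%


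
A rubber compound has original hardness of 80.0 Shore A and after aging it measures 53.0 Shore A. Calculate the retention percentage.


Retention = aged / original * 100
= 53.0 / 80.0 * 100
= 66.2%

66.2%


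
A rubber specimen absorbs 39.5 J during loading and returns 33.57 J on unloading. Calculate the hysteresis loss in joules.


Hysteresis loss = loading - unloading
= 39.5 - 33.57
= 5.93 J

5.93 J


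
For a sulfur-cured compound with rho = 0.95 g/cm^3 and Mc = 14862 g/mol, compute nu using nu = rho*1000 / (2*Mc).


nu = rho * 1000 / (2 * Mc)
nu = 0.95 * 1000 / (2 * 14862)
nu = 950.0 / 29724
nu = 0.0320 mol/L

0.0320 mol/L


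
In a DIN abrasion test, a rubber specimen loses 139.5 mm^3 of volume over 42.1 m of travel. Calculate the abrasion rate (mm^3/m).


Rate = volume_loss / distance
= 139.5 / 42.1
= 3.314 mm^3/m

3.314 mm^3/m


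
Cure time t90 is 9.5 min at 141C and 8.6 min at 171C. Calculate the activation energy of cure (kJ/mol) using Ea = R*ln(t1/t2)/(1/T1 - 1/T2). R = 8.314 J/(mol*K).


T1 = 414.15 K, T2 = 444.15 K
1/T1 - 1/T2 = 1.6309e-04
ln(t1/t2) = ln(9.5/8.6) = 0.0995
Ea = 8.314 * 0.0995 / 1.6309e-04 = 5073.7415 J/mol
Ea = 5.07 kJ/mol

5.07 kJ/mol


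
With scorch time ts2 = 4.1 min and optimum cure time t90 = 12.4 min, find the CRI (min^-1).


CRI = 100 / (t90 - ts2)
= 100 / (12.4 - 4.1)
= 100 / 8.3
= 12.05 min^-1

12.05 min^-1


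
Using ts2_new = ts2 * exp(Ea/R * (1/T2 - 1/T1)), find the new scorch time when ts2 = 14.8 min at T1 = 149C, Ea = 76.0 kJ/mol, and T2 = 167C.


Convert temperatures: T1 = 149 + 273.15 = 422.15 K, T2 = 167 + 273.15 = 440.15 K
ts2_new = 14.8 * exp(76000 / 8.314 * (1/440.15 - 1/422.15))
1/T2 - 1/T1 = -9.6874e-05
ts2_new = 6.1 min

6.1 min


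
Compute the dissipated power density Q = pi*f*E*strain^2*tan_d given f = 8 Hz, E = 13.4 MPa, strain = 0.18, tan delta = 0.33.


Q = pi * f * E * strain^2 * tan_d
= pi * 8 * 13.4 * 0.18^2 * 0.33
= pi * 8 * 13.4 * 0.0324 * 0.33
= 3.6008

Q = 3.6008


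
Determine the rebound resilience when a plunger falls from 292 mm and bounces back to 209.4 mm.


Resilience = h_rebound / h_drop * 100
= 209.4 / 292 * 100
= 71.7%

71.7%


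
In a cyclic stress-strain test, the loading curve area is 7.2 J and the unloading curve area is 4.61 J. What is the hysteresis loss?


Hysteresis loss = loading - unloading
= 7.2 - 4.61
= 2.59 J

2.59 J


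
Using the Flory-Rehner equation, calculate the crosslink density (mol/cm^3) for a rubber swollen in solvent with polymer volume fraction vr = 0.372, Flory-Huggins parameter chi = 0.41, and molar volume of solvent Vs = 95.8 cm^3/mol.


ln(1 - vr) = ln(1 - 0.372) = -0.4652
Numerator = -((-0.4652) + 0.372 + 0.41 * 0.372^2) = 0.0365
Denominator = 95.8 * (0.372^(1/3) - 0.372/2) = 51.0802
nu = 0.0365 / 51.0802 = 7.1412e-04 mol/cm^3

7.1412e-04 mol/cm^3


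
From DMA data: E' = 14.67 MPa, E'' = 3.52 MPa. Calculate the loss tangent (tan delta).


tan delta = E'' / E'
= 3.52 / 14.67
= 0.2399

tan delta = 0.2399


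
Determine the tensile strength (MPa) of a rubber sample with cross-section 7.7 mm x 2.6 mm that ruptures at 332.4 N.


Area = width * thickness = 7.7 * 2.6 = 20.02 mm^2
TS = force / area = 332.4 / 20.02 = 16.6 MPa

16.6 MPa


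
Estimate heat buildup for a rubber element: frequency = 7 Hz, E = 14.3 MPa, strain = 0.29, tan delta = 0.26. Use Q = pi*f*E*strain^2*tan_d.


Q = pi * f * E * strain^2 * tan_d
= pi * 7 * 14.3 * 0.29^2 * 0.26
= pi * 7 * 14.3 * 0.0841 * 0.26
= 6.8763

Q = 6.8763


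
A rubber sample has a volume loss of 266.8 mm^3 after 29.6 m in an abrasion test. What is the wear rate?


Rate = volume_loss / distance
= 266.8 / 29.6
= 9.014 mm^3/m

9.014 mm^3/m


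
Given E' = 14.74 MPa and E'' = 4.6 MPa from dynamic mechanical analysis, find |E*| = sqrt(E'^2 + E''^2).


|E*| = sqrt(E'^2 + E''^2)
= sqrt(14.74^2 + 4.6^2)
= sqrt(217.2676 + 21.1600)
= 15.441 MPa

15.441 MPa


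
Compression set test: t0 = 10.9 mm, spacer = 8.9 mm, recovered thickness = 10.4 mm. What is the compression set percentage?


CS = (t0 - recovered) / (t0 - ts) * 100
= (10.9 - 10.4) / (10.9 - 8.9) * 100
= 0.5 / 2.0 * 100
= 25.0%

25.0%


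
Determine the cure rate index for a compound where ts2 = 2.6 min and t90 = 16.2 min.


CRI = 100 / (t90 - ts2)
= 100 / (16.2 - 2.6)
= 100 / 13.6
= 7.35 min^-1

7.35 min^-1


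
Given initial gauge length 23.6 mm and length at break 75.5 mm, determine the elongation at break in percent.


Elongation = (Lf - L0) / L0 * 100
= (75.5 - 23.6) / 23.6 * 100
= 51.9 / 23.6 * 100
= 219.9%

219.9%


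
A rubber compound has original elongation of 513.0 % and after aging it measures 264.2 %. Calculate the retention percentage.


Retention = aged / original * 100
= 264.2 / 513.0 * 100
= 51.5%

51.5%


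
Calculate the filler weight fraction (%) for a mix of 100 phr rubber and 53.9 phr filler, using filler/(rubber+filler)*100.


Filler % = filler / (rubber + filler) * 100
= 53.9 / (100 + 53.9) * 100
= 53.9 / 153.9 * 100
= 35.02%

35.02%


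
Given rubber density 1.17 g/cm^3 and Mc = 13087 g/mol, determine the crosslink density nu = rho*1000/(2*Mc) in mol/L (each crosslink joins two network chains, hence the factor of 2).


nu = rho * 1000 / (2 * Mc)
nu = 1.17 * 1000 / (2 * 13087)
nu = 1170.0 / 26174
nu = 0.0447 mol/L

0.0447 mol/L


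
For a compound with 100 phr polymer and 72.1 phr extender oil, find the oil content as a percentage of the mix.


Oil % = oil / (100 + oil) * 100
= 72.1 / (100 + 72.1) * 100
= 72.1 / 172.1 * 100
= 41.89%

41.89%


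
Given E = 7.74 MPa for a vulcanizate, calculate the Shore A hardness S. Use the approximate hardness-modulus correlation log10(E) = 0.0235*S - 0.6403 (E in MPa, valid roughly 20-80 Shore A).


log10(E) = 0.0235*S - 0.6403  =>  S = (log10(E) + 0.6403) / 0.0235
log10(7.74) = 0.888741
S = (0.888741 + 0.6403) / 0.0235 = 1.529041 / 0.0235
S = 65.1

Shore A = 65.1


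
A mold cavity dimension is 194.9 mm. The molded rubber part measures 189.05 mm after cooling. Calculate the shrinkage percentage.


Shrinkage = (mold - part) / mold * 100
= (194.9 - 189.05) / 194.9 * 100
= 5.85 / 194.9 * 100
= 3.0%

3.0%


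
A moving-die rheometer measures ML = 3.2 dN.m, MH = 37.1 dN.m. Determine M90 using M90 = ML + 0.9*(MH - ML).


M90 = ML + 0.9 * (MH - ML)
M90 = 3.2 + 0.9 * (37.1 - 3.2)
M90 = 3.2 + 0.9 * 33.9
M90 = 33.71 dN.m

33.71 dN.m


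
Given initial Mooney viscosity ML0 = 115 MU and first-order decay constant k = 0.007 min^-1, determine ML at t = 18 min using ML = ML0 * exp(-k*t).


ML = ML0 * exp(-k * t)
ML = 115 * exp(-0.007 * 18)
ML = 115 * 0.8816
ML = 101.39 MU

101.39 MU


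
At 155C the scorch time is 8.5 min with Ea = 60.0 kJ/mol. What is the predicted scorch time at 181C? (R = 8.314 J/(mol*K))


Convert temperatures: T1 = 155 + 273.15 = 428.15 K, T2 = 181 + 273.15 = 454.15 K
ts2_new = 8.5 * exp(60000 / 8.314 * (1/454.15 - 1/428.15))
1/T2 - 1/T1 = -1.3371e-04
ts2_new = 3.24 min

3.24 min


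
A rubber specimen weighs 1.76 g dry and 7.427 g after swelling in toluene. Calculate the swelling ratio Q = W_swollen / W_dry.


Q = W_swollen / W_dry
Q = 7.427 / 1.76
Q = 4.22

Q = 4.22


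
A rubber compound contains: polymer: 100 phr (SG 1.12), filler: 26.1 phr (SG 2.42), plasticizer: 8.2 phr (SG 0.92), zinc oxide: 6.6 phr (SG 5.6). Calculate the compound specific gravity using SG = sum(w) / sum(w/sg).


Sum of weights = 140.9
Volume contributions:
  polymer: 100/1.12 = 89.2857
  filler: 26.1/2.42 = 10.7851
  plasticizer: 8.2/0.92 = 8.9130
  zinc oxide: 6.6/5.6 = 1.1786
Sum of volumes = 110.1625
SG = 140.9 / 110.1625 = 1.279

SG = 1.279


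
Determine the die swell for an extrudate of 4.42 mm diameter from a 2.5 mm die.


Die swell ratio = D_extrudate / D_die
= 4.42 / 2.5
= 1.768

Die swell = 1.768


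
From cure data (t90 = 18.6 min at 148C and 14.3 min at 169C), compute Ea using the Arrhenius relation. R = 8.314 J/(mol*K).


T1 = 421.15 K, T2 = 442.15 K
1/T1 - 1/T2 = 1.1278e-04
ln(t1/t2) = ln(18.6/14.3) = 0.2629
Ea = 8.314 * 0.2629 / 1.1278e-04 = 19381.6667 J/mol
Ea = 19.38 kJ/mol

19.38 kJ/mol


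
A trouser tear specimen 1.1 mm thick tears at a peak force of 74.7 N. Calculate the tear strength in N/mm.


Tear strength = force / thickness
= 74.7 / 1.1
= 67.91 N/mm

67.91 N/mm


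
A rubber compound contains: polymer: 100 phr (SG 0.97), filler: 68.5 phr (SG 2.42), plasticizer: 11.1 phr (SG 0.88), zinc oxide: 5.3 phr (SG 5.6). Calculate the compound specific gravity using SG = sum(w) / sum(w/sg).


Sum of weights = 184.9
Volume contributions:
  polymer: 100/0.97 = 103.0928
  filler: 68.5/2.42 = 28.3058
  plasticizer: 11.1/0.88 = 12.6136
  zinc oxide: 5.3/5.6 = 0.9464
Sum of volumes = 144.9586
SG = 184.9 / 144.9586 = 1.276

SG = 1.276


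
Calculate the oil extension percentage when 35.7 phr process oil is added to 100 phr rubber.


Oil % = oil / (100 + oil) * 100
= 35.7 / (100 + 35.7) * 100
= 35.7 / 135.7 * 100
= 26.31%

26.31%


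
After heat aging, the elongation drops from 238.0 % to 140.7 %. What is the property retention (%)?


Retention = aged / original * 100
= 140.7 / 238.0 * 100
= 59.1%

59.1%


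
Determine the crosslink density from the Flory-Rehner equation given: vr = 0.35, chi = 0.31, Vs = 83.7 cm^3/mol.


ln(1 - vr) = ln(1 - 0.35) = -0.4308
Numerator = -((-0.4308) + 0.35 + 0.31 * 0.35^2) = 0.0428
Denominator = 83.7 * (0.35^(1/3) - 0.35/2) = 44.3384
nu = 0.0428 / 44.3384 = 9.6548e-04 mol/cm^3

9.6548e-04 mol/cm^3


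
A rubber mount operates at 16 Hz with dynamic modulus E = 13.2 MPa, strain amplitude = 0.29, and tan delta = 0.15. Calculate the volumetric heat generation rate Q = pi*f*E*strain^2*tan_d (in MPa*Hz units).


Q = pi * f * E * strain^2 * tan_d
= pi * 16 * 13.2 * 0.29^2 * 0.15
= pi * 16 * 13.2 * 0.0841 * 0.15
= 8.3701

Q = 8.3701


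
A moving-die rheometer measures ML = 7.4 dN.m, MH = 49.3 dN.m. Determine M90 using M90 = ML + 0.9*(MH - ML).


M90 = ML + 0.9 * (MH - ML)
M90 = 7.4 + 0.9 * (49.3 - 7.4)
M90 = 7.4 + 0.9 * 41.9
M90 = 45.11 dN.m

45.11 dN.m


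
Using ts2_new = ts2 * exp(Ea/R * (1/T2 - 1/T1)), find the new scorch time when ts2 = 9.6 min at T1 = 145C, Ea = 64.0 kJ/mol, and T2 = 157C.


Convert temperatures: T1 = 145 + 273.15 = 418.15 K, T2 = 157 + 273.15 = 430.15 K
ts2_new = 9.6 * exp(64000 / 8.314 * (1/430.15 - 1/418.15))
1/T2 - 1/T1 = -6.6716e-05
ts2_new = 5.74 min

5.74 min


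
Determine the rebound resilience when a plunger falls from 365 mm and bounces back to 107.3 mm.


Resilience = h_rebound / h_drop * 100
= 107.3 / 365 * 100
= 29.4%

29.4%


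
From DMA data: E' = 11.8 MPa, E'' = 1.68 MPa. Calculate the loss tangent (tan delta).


tan delta = E'' / E'
= 1.68 / 11.8
= 0.1424

tan delta = 0.1424


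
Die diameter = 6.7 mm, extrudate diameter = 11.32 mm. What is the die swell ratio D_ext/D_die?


Die swell ratio = D_extrudate / D_die
= 11.32 / 6.7
= 1.69

Die swell = 1.69


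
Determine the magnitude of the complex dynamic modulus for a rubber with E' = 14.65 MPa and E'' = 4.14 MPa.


|E*| = sqrt(E'^2 + E''^2)
= sqrt(14.65^2 + 4.14^2)
= sqrt(214.6225 + 17.1396)
= 15.224 MPa

15.224 MPa


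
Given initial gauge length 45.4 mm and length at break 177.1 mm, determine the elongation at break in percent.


Elongation = (Lf - L0) / L0 * 100
= (177.1 - 45.4) / 45.4 * 100
= 131.7 / 45.4 * 100
= 290.1%

290.1%


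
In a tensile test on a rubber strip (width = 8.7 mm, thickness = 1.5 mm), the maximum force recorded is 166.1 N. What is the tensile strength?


Area = width * thickness = 8.7 * 1.5 = 13.05 mm^2
TS = force / area = 166.1 / 13.05 = 12.73 MPa

12.73 MPa


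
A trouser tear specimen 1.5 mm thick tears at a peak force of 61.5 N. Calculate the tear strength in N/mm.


Tear strength = force / thickness
= 61.5 / 1.5
= 41.0 N/mm

41.0 N/mm


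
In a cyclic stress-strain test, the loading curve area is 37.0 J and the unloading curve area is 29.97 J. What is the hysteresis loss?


Hysteresis loss = loading - unloading
= 37.0 - 29.97
= 7.03 J

7.03 J


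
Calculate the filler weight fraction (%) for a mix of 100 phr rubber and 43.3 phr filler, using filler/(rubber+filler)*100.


Filler % = filler / (rubber + filler) * 100
= 43.3 / (100 + 43.3) * 100
= 43.3 / 143.3 * 100
= 30.22%

30.22%


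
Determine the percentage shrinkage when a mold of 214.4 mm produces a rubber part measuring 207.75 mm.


Shrinkage = (mold - part) / mold * 100
= (214.4 - 207.75) / 214.4 * 100
= 6.65 / 214.4 * 100
= 3.1%

3.1%


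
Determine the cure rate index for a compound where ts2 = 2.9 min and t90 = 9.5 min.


CRI = 100 / (t90 - ts2)
= 100 / (9.5 - 2.9)
= 100 / 6.6
= 15.15 min^-1

15.15 min^-1


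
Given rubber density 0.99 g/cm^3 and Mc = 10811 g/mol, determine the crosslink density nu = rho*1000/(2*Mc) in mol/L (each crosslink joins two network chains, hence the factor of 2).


nu = rho * 1000 / (2 * Mc)
nu = 0.99 * 1000 / (2 * 10811)
nu = 990.0 / 21622
nu = 0.0458 mol/L

0.0458 mol/L


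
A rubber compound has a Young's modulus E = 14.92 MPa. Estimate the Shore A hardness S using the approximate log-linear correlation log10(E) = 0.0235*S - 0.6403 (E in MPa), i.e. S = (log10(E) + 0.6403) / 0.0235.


log10(E) = 0.0235*S - 0.6403  =>  S = (log10(E) + 0.6403) / 0.0235
log10(14.92) = 1.173769
S = (1.173769 + 0.6403) / 0.0235 = 1.814069 / 0.0235
S = 77.2

Shore A = 77.2


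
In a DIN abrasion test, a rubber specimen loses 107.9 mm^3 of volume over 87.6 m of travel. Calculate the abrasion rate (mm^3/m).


Rate = volume_loss / distance
= 107.9 / 87.6
= 1.232 mm^3/m

1.232 mm^3/m


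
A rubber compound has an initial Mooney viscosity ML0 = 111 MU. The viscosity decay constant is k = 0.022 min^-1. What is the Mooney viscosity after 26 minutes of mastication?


ML = ML0 * exp(-k * t)
ML = 111 * exp(-0.022 * 26)
ML = 111 * 0.5644
ML = 62.65 MU

62.65 MU


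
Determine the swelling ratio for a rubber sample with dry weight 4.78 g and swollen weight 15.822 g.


Q = W_swollen / W_dry
Q = 15.822 / 4.78
Q = 3.31

Q = 3.31


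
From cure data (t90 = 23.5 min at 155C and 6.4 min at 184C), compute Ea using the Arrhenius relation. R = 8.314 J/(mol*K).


T1 = 428.15 K, T2 = 457.15 K
1/T1 - 1/T2 = 1.4816e-04
ln(t1/t2) = ln(23.5/6.4) = 1.3007
Ea = 8.314 * 1.3007 / 1.4816e-04 = 72986.8544 J/mol
Ea = 72.99 kJ/mol

72.99 kJ/mol


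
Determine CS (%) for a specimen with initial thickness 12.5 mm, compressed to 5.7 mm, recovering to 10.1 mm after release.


CS = (t0 - recovered) / (t0 - ts) * 100
= (12.5 - 10.1) / (12.5 - 5.7) * 100
= 2.4 / 6.8 * 100
= 35.3%

35.3%


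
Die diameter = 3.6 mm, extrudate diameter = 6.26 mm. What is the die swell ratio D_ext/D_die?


Die swell ratio = D_extrudate / D_die
= 6.26 / 3.6
= 1.739

Die swell = 1.739


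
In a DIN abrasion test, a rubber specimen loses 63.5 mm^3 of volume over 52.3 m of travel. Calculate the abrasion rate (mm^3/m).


Rate = volume_loss / distance
= 63.5 / 52.3
= 1.214 mm^3/m

1.214 mm^3/m


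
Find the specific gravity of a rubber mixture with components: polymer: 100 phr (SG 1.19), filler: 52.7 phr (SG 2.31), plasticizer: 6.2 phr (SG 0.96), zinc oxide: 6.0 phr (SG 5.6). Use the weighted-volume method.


Sum of weights = 164.9
Volume contributions:
  polymer: 100/1.19 = 84.0336
  filler: 52.7/2.31 = 22.8139
  plasticizer: 6.2/0.96 = 6.4583
  zinc oxide: 6.0/5.6 = 1.0714
Sum of volumes = 114.3772
SG = 164.9 / 114.3772 = 1.442

SG = 1.442


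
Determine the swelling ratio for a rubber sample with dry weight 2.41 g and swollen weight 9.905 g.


Q = W_swollen / W_dry
Q = 9.905 / 2.41
Q = 4.11

Q = 4.11


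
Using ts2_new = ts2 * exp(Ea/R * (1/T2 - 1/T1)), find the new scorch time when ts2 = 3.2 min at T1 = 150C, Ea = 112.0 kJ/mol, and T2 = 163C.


Convert temperatures: T1 = 150 + 273.15 = 423.15 K, T2 = 163 + 273.15 = 436.15 K
ts2_new = 3.2 * exp(112000 / 8.314 * (1/436.15 - 1/423.15))
1/T2 - 1/T1 = -7.0439e-05
ts2_new = 1.24 min

1.24 min


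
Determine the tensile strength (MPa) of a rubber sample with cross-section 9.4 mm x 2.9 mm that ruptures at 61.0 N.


Area = width * thickness = 9.4 * 2.9 = 27.26 mm^2
TS = force / area = 61.0 / 27.26 = 2.24 MPa

2.24 MPa


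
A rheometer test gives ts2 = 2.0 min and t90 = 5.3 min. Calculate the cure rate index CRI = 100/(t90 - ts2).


CRI = 100 / (t90 - ts2)
= 100 / (5.3 - 2.0)
= 100 / 3.3
= 30.3 min^-1

30.3 min^-1


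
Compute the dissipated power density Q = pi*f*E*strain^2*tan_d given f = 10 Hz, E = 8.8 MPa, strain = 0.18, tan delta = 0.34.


Q = pi * f * E * strain^2 * tan_d
= pi * 10 * 8.8 * 0.18^2 * 0.34
= pi * 10 * 8.8 * 0.0324 * 0.34
= 3.0455

Q = 3.0455


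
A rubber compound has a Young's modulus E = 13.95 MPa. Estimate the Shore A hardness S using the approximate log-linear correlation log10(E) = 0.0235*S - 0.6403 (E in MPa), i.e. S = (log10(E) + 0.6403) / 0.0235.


log10(E) = 0.0235*S - 0.6403  =>  S = (log10(E) + 0.6403) / 0.0235
log10(13.95) = 1.144574
S = (1.144574 + 0.6403) / 0.0235 = 1.784874 / 0.0235
S = 76.0

Shore A = 76.0


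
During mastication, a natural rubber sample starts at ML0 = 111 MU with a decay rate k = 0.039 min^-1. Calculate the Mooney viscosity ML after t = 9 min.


ML = ML0 * exp(-k * t)
ML = 111 * exp(-0.039 * 9)
ML = 111 * 0.7040
ML = 78.14 MU

78.14 MU


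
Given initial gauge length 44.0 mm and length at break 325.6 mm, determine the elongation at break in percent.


Elongation = (Lf - L0) / L0 * 100
= (325.6 - 44.0) / 44.0 * 100
= 281.6 / 44.0 * 100
= 640.0%

640.0%


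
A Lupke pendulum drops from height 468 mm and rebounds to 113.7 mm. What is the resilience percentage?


Resilience = h_rebound / h_drop * 100
= 113.7 / 468 * 100
= 24.3%

24.3%


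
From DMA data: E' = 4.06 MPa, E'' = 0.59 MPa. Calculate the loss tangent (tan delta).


tan delta = E'' / E'
= 0.59 / 4.06
= 0.1453

tan delta = 0.1453


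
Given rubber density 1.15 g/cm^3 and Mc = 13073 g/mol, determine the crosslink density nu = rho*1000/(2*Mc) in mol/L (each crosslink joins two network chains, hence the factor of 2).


nu = rho * 1000 / (2 * Mc)
nu = 1.15 * 1000 / (2 * 13073)
nu = 1150.0 / 26146
nu = 0.0440 mol/L

0.0440 mol/L


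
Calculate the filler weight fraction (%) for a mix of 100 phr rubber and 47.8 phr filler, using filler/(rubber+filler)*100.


Filler % = filler / (rubber + filler) * 100
= 47.8 / (100 + 47.8) * 100
= 47.8 / 147.8 * 100
= 32.34%

32.34%


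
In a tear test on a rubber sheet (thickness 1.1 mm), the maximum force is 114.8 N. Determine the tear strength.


Tear strength = force / thickness
= 114.8 / 1.1
= 104.36 N/mm

104.36 N/mm


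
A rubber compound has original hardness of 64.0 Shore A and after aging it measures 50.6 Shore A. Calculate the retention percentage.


Retention = aged / original * 100
= 50.6 / 64.0 * 100
= 79.1%

79.1%


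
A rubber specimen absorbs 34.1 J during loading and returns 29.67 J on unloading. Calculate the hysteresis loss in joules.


Hysteresis loss = loading - unloading
= 34.1 - 29.67
= 4.43 J

4.43 J


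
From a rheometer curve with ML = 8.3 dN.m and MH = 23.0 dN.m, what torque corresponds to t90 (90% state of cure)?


M90 = ML + 0.9 * (MH - ML)
M90 = 8.3 + 0.9 * (23.0 - 8.3)
M90 = 8.3 + 0.9 * 14.7
M90 = 21.53 dN.m

21.53 dN.m


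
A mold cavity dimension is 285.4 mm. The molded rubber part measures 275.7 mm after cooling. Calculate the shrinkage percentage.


Shrinkage = (mold - part) / mold * 100
= (285.4 - 275.7) / 285.4 * 100
= 9.7 / 285.4 * 100
= 3.4%

3.4%


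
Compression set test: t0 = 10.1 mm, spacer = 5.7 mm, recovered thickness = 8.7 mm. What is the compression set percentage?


CS = (t0 - recovered) / (t0 - ts) * 100
= (10.1 - 8.7) / (10.1 - 5.7) * 100
= 1.4 / 4.4 * 100
= 31.8%

31.8%


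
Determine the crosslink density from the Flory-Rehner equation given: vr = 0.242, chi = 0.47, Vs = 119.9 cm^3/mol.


ln(1 - vr) = ln(1 - 0.242) = -0.2771
Numerator = -((-0.2771) + 0.242 + 0.47 * 0.242^2) = 0.0075
Denominator = 119.9 * (0.242^(1/3) - 0.242/2) = 60.2099
nu = 0.0075 / 60.2099 = 1.2534e-04 mol/cm^3

1.2534e-04 mol/cm^3


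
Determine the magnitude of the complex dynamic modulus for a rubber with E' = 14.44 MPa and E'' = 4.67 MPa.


|E*| = sqrt(E'^2 + E''^2)
= sqrt(14.44^2 + 4.67^2)
= sqrt(208.5136 + 21.8089)
= 15.176 MPa

15.176 MPa


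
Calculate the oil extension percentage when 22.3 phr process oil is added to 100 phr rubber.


Oil % = oil / (100 + oil) * 100
= 22.3 / (100 + 22.3) * 100
= 22.3 / 122.3 * 100
= 18.23%

18.23%


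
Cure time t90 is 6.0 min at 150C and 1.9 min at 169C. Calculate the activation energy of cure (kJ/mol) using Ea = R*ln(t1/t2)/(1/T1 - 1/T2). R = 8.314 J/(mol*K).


T1 = 423.15 K, T2 = 442.15 K
1/T1 - 1/T2 = 1.0155e-04
ln(t1/t2) = ln(6.0/1.9) = 1.1499
Ea = 8.314 * 1.1499 / 1.0155e-04 = 94141.8170 J/mol
Ea = 94.14 kJ/mol

94.14 kJ/mol


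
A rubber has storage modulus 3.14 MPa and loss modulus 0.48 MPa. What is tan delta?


tan delta = E'' / E'
= 0.48 / 3.14
= 0.1529

tan delta = 0.1529


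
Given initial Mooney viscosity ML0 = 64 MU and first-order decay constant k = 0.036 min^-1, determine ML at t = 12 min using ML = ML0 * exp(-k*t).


ML = ML0 * exp(-k * t)
ML = 64 * exp(-0.036 * 12)
ML = 64 * 0.6492
ML = 41.55 MU

41.55 MU


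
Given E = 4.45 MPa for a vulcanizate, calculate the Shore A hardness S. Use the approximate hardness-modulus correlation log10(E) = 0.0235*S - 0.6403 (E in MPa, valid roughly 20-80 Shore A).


log10(E) = 0.0235*S - 0.6403  =>  S = (log10(E) + 0.6403) / 0.0235
log10(4.45) = 0.648360
S = (0.648360 + 0.6403) / 0.0235 = 1.288660 / 0.0235
S = 54.8

Shore A = 54.8


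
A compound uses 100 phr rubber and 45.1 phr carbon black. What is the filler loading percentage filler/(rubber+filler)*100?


Filler % = filler / (rubber + filler) * 100
= 45.1 / (100 + 45.1) * 100
= 45.1 / 145.1 * 100
= 31.08%

31.08%


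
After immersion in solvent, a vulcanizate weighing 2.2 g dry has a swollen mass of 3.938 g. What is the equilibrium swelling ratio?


Q = W_swollen / W_dry
Q = 3.938 / 2.2
Q = 1.79

Q = 1.79


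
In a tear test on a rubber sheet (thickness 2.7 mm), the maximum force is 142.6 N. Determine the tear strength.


Tear strength = force / thickness
= 142.6 / 2.7
= 52.81 N/mm

52.81 N/mm


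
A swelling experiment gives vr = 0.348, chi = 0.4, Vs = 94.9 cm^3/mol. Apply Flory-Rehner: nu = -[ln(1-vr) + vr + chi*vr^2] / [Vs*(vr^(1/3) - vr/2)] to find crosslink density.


ln(1 - vr) = ln(1 - 0.348) = -0.4277
Numerator = -((-0.4277) + 0.348 + 0.4 * 0.348^2) = 0.0313
Denominator = 94.9 * (0.348^(1/3) - 0.348/2) = 50.2386
nu = 0.0313 / 50.2386 = 6.2241e-04 mol/cm^3

6.2241e-04 mol/cm^3


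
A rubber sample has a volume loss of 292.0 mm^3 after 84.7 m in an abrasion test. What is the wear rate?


Rate = volume_loss / distance
= 292.0 / 84.7
= 3.447 mm^3/m

3.447 mm^3/m


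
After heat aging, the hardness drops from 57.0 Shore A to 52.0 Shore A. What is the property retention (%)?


Retention = aged / original * 100
= 52.0 / 57.0 * 100
= 91.2%

91.2%


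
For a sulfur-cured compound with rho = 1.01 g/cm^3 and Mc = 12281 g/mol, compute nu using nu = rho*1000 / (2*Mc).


nu = rho * 1000 / (2 * Mc)
nu = 1.01 * 1000 / (2 * 12281)
nu = 1010.0 / 24562
nu = 0.0411 mol/L

0.0411 mol/L


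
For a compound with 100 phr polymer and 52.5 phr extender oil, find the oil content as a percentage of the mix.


Oil % = oil / (100 + oil) * 100
= 52.5 / (100 + 52.5) * 100
= 52.5 / 152.5 * 100
= 34.43%

34.43%


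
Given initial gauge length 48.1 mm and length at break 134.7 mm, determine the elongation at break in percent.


Elongation = (Lf - L0) / L0 * 100
= (134.7 - 48.1) / 48.1 * 100
= 86.6 / 48.1 * 100
= 180.0%

180.0%


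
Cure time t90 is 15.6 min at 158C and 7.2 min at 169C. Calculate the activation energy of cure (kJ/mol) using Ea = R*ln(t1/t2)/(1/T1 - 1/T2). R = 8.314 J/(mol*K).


T1 = 431.15 K, T2 = 442.15 K
1/T1 - 1/T2 = 5.7703e-05
ln(t1/t2) = ln(15.6/7.2) = 0.7732
Ea = 8.314 * 0.7732 / 5.7703e-05 = 111404.1888 J/mol
Ea = 111.4 kJ/mol

111.4 kJ/mol


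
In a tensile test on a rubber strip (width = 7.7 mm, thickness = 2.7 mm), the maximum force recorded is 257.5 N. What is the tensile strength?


Area = width * thickness = 7.7 * 2.7 = 20.79 mm^2
TS = force / area = 257.5 / 20.79 = 12.39 MPa

12.39 MPa


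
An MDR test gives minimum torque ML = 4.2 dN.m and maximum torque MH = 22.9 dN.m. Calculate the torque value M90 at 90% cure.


M90 = ML + 0.9 * (MH - ML)
M90 = 4.2 + 0.9 * (22.9 - 4.2)
M90 = 4.2 + 0.9 * 18.7
M90 = 21.03 dN.m

21.03 dN.m


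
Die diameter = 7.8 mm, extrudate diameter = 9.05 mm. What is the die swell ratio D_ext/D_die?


Die swell ratio = D_extrudate / D_die
= 9.05 / 7.8
= 1.16

Die swell = 1.16


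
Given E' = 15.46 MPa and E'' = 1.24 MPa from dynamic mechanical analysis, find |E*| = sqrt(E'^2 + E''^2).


|E*| = sqrt(E'^2 + E''^2)
= sqrt(15.46^2 + 1.24^2)
= sqrt(239.0116 + 1.5376)
= 15.51 MPa

15.51 MPa


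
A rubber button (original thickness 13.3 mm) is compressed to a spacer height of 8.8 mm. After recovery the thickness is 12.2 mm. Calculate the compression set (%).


CS = (t0 - recovered) / (t0 - ts) * 100
= (13.3 - 12.2) / (13.3 - 8.8) * 100
= 1.1 / 4.5 * 100
= 24.4%

24.4%


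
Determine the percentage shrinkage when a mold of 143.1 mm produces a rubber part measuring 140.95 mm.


Shrinkage = (mold - part) / mold * 100
= (143.1 - 140.95) / 143.1 * 100
= 2.15 / 143.1 * 100
= 1.5%

1.5%


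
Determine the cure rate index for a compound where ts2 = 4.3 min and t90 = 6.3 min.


CRI = 100 / (t90 - ts2)
= 100 / (6.3 - 4.3)
= 100 / 2.0
= 50.0 min^-1

50.0 min^-1


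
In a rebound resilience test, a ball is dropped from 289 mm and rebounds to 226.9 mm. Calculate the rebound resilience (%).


Resilience = h_rebound / h_drop * 100
= 226.9 / 289 * 100
= 78.5%

78.5%


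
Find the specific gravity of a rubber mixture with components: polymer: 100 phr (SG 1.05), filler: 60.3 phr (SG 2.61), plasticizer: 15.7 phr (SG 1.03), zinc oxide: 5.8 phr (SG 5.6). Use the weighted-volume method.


Sum of weights = 181.8
Volume contributions:
  polymer: 100/1.05 = 95.2381
  filler: 60.3/2.61 = 23.1034
  plasticizer: 15.7/1.03 = 15.2427
  zinc oxide: 5.8/5.6 = 1.0357
Sum of volumes = 134.6200
SG = 181.8 / 134.6200 = 1.35

SG = 1.35


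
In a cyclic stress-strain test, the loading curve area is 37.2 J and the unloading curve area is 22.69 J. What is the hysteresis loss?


Hysteresis loss = loading - unloading
= 37.2 - 22.69
= 14.51 J

14.51 J


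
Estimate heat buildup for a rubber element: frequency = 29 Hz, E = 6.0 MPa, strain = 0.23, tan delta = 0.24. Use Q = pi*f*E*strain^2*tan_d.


Q = pi * f * E * strain^2 * tan_d
= pi * 29 * 6.0 * 0.23^2 * 0.24
= pi * 29 * 6.0 * 0.0529 * 0.24
= 6.9401

Q = 6.9401


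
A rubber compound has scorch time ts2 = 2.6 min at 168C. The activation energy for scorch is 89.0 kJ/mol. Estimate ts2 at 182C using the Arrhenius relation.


Convert temperatures: T1 = 168 + 273.15 = 441.15 K, T2 = 182 + 273.15 = 455.15 K
ts2_new = 2.6 * exp(89000 / 8.314 * (1/455.15 - 1/441.15))
1/T2 - 1/T1 = -6.9725e-05
ts2_new = 1.23 min

1.23 min


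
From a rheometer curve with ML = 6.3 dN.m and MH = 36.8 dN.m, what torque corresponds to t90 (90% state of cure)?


M90 = ML + 0.9 * (MH - ML)
M90 = 6.3 + 0.9 * (36.8 - 6.3)
M90 = 6.3 + 0.9 * 30.5
M90 = 33.75 dN.m

33.75 dN.m


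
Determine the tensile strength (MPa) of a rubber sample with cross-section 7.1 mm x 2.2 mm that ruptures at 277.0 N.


Area = width * thickness = 7.1 * 2.2 = 15.62 mm^2
TS = force / area = 277.0 / 15.62 = 17.73 MPa

17.73 MPa


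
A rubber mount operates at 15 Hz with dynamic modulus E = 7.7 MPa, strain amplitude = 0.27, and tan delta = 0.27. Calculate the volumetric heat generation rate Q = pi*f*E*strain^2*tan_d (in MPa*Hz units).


Q = pi * f * E * strain^2 * tan_d
= pi * 15 * 7.7 * 0.27^2 * 0.27
= pi * 15 * 7.7 * 0.0729 * 0.27
= 7.1421

Q = 7.1421


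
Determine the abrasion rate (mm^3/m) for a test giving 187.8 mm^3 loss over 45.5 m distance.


Rate = volume_loss / distance
= 187.8 / 45.5
= 4.127 mm^3/m

4.127 mm^3/m


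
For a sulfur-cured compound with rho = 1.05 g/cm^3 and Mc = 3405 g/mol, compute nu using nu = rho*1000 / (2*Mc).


nu = rho * 1000 / (2 * Mc)
nu = 1.05 * 1000 / (2 * 3405)
nu = 1050.0 / 6810
nu = 0.1542 mol/L

0.1542 mol/L


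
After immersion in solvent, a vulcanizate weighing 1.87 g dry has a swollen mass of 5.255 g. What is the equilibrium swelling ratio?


Q = W_swollen / W_dry
Q = 5.255 / 1.87
Q = 2.81

Q = 2.81


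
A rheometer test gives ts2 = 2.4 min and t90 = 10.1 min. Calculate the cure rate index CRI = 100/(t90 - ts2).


CRI = 100 / (t90 - ts2)
= 100 / (10.1 - 2.4)
= 100 / 7.7
= 12.99 min^-1

12.99 min^-1


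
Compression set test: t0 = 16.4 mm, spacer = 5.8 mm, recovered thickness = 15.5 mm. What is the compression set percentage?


CS = (t0 - recovered) / (t0 - ts) * 100
= (16.4 - 15.5) / (16.4 - 5.8) * 100
= 0.9 / 10.6 * 100
= 8.5%

8.5%


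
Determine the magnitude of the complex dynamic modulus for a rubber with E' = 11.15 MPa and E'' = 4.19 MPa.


|E*| = sqrt(E'^2 + E''^2)
= sqrt(11.15^2 + 4.19^2)
= sqrt(124.3225 + 17.5561)
= 11.911 MPa

11.911 MPa


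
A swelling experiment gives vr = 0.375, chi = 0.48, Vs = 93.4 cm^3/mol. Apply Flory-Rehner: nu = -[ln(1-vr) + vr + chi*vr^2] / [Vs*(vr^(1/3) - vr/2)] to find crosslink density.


ln(1 - vr) = ln(1 - 0.375) = -0.4700
Numerator = -((-0.4700) + 0.375 + 0.48 * 0.375^2) = 0.0275
Denominator = 93.4 * (0.375^(1/3) - 0.375/2) = 49.8406
nu = 0.0275 / 49.8406 = 5.5183e-04 mol/cm^3

5.5183e-04 mol/cm^3


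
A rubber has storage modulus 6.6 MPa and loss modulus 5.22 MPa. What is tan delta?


tan delta = E'' / E'
= 5.22 / 6.6
= 0.7909

tan delta = 0.7909


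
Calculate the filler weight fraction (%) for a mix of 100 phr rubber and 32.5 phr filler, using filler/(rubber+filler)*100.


Filler % = filler / (rubber + filler) * 100
= 32.5 / (100 + 32.5) * 100
= 32.5 / 132.5 * 100
= 24.53%

24.53%


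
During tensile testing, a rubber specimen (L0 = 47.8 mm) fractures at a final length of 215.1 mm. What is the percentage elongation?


Elongation = (Lf - L0) / L0 * 100
= (215.1 - 47.8) / 47.8 * 100
= 167.3 / 47.8 * 100
= 350.0%

350.0%


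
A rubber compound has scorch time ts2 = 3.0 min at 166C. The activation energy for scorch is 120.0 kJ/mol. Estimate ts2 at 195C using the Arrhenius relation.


Convert temperatures: T1 = 166 + 273.15 = 439.15 K, T2 = 195 + 273.15 = 468.15 K
ts2_new = 3.0 * exp(120000 / 8.314 * (1/468.15 - 1/439.15))
1/T2 - 1/T1 = -1.4106e-04
ts2_new = 0.39 min

0.39 min


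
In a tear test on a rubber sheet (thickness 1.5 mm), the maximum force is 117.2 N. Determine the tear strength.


Tear strength = force / thickness
= 117.2 / 1.5
= 78.13 N/mm

78.13 N/mm


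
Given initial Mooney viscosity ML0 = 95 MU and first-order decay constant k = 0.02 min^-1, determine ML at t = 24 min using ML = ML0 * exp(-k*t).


ML = ML0 * exp(-k * t)
ML = 95 * exp(-0.02 * 24)
ML = 95 * 0.6188
ML = 58.78 MU

58.78 MU


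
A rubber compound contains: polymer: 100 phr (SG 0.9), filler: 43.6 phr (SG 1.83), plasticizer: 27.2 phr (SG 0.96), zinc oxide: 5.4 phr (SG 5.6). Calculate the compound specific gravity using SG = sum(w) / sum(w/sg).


Sum of weights = 176.2
Volume contributions:
  polymer: 100/0.9 = 111.1111
  filler: 43.6/1.83 = 23.8251
  plasticizer: 27.2/0.96 = 28.3333
  zinc oxide: 5.4/5.6 = 0.9643
Sum of volumes = 164.2339
SG = 176.2 / 164.2339 = 1.073

SG = 1.073


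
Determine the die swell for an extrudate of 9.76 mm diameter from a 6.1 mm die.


Die swell ratio = D_extrudate / D_die
= 9.76 / 6.1
= 1.6

Die swell = 1.6


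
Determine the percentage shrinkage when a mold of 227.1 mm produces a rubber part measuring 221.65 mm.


Shrinkage = (mold - part) / mold * 100
= (227.1 - 221.65) / 227.1 * 100
= 5.45 / 227.1 * 100
= 2.4%

2.4%


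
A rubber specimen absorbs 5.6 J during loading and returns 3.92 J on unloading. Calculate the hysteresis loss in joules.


Hysteresis loss = loading - unloading
= 5.6 - 3.92
= 1.68 J

1.68 J


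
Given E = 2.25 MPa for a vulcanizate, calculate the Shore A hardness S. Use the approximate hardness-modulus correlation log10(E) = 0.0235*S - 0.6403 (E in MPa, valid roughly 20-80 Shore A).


log10(E) = 0.0235*S - 0.6403  =>  S = (log10(E) + 0.6403) / 0.0235
log10(2.25) = 0.352183
S = (0.352183 + 0.6403) / 0.0235 = 0.992483 / 0.0235
S = 42.2

Shore A = 42.2


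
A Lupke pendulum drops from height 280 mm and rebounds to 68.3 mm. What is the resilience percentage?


Resilience = h_rebound / h_drop * 100
= 68.3 / 280 * 100
= 24.4%

24.4%


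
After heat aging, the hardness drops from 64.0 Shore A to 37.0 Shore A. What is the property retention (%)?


Retention = aged / original * 100
= 37.0 / 64.0 * 100
= 57.8%

57.8%


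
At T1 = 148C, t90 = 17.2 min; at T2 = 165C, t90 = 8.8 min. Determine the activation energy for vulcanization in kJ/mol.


T1 = 421.15 K, T2 = 438.15 K
1/T1 - 1/T2 = 9.2128e-05
ln(t1/t2) = ln(17.2/8.8) = 0.6702
Ea = 8.314 * 0.6702 / 9.2128e-05 = 60478.0399 J/mol
Ea = 60.48 kJ/mol

60.48 kJ/mol


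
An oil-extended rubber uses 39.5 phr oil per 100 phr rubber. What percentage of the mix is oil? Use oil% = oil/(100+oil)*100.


Oil % = oil / (100 + oil) * 100
= 39.5 / (100 + 39.5) * 100
= 39.5 / 139.5 * 100
= 28.32%

28.32%
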